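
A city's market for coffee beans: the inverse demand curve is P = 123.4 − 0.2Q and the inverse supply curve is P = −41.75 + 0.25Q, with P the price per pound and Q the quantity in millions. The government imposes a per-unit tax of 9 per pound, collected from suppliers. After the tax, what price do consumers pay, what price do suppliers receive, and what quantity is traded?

Consumers pay 54; suppliers receive 45; quantity = 347.

Rewrite in direct form: Qd = 617 − 5P and Qs = 4P + 167.
Before the tax: set 617 − 5P = 4P + 167 → P* = 50, Q* = 367.
With the tax collected from suppliers, supply shifts: Qs = 4(P − 9) + 167.
Solving gives Q = 347 with consumers paying 54 and suppliers receiving 45 (the 9 wedge).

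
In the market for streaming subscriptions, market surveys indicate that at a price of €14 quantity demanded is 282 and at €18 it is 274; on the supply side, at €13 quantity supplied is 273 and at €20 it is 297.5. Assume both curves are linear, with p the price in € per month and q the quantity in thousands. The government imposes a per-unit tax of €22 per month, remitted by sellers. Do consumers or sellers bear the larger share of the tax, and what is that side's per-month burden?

Consumers bear the larger share: €14 per month.

Demand slope: (274 − 282)/(18 − 14) = -2, so qd = 310 − 2p.
Supply slope: (297.5 − 273)/(20 − 13) = 3.5, so qs = 3.5p + 227.5.
Without the tax, 310 − 2p = 3.5p + 227.5 gives 5.5p = 82.5, so p* = €15 and q* = 280.
With the tax collected from sellers, supply shifts: qs = 3.5(p − 22) + 227.5.
New equilibrium: consumers pay €29, sellers receive €7, q = 252. (Wedge: pb − ps = 22.)
Per-month burden: consumers €14, sellers €8.
Consumers take the larger share because demand is less price-elastic here (demand slope 2 vs supply slope 3.5).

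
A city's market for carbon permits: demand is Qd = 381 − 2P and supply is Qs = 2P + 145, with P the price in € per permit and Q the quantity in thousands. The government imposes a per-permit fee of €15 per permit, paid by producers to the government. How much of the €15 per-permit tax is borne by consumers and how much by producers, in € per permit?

Before the tax: set 381 − 2P = 2P + 145 → P* = €59, Q* = 263.
With the tax collected from producers, supply shifts: Qs = 2(P − 15) + 145.
Solving gives Q = 248 with consumers paying €66.5 and producers receiving €51.5 (the €15 wedge).
Burden on consumers: €7.5; on producers: €7.5. (They sum to €15.)

Consumers bear €7.5 per permit; producers bear €7.5 per permit.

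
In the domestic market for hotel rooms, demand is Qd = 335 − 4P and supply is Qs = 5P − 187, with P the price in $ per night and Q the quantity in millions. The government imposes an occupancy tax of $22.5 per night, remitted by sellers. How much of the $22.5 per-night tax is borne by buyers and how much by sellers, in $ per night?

Buyers bear $12.5 per night; sellers bear $10 per night.

Without the tax, 335 − 4P = 5P − 187 gives 9P = 522, so P* = $58 and Q* = 103.
With the tax collected from sellers, supply shifts: Qs = 5(P − 22.5) − 187.
Solving gives Q = 53 with buyers paying $70.5 and sellers receiving $48 (the $22.5 wedge).
Burden on buyers: $12.5; on sellers: $10. (They sum to $22.5.)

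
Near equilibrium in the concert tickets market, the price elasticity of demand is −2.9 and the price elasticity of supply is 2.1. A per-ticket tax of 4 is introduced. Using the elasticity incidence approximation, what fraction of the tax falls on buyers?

Incidence ratio: buyers' share ≈ εs / (εs + |εd|) = 2.1 / (2.1 + 2.9) = 0.42.
Supply is the less elastic side, so buyers bear the smaller share.

Buyers' share ≈ 0.42.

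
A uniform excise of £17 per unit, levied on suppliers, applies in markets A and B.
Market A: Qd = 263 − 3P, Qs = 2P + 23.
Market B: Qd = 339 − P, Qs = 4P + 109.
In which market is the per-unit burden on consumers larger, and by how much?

Market B, by £6.8.

Market A: pre-tax P* = £48, Q* = 119; post-tax Q = 98.6; per-unit burden on consumers = £6.8.
Market B: pre-tax P* = £46, Q* = 293; post-tax Q = 279.4; per-unit burden on consumers = £13.6.
Difference: £6.8 vs £13.6 → market B is larger by £6.8.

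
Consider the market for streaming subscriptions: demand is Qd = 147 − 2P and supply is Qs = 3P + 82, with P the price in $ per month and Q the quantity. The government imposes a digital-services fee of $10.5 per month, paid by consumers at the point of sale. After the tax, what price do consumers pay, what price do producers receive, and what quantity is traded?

Consumers pay $19.3; producers receive $8.8; quantity = 108.4.

Before the tax: set 147 − 2P = 3P + 82 → P* = $13, Q* = 121.
With the tax collected from consumers, demand (in seller-price terms) shifts: Qd = 147 − 2(P + 10.5).
Solving gives Q = 108.4 with consumers paying $19.3 and producers receiving $8.8 (the $10.5 wedge).
The less price-elastic side of the market bears the larger share of a per-unit tax.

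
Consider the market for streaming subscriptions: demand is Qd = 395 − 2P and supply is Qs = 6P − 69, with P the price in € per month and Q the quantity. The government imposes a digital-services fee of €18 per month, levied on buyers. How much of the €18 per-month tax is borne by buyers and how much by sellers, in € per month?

Without the tax, 395 − 2P = 6P − 69 gives 8P = 464, so P* = €58 and Q* = 279.
With the tax collected from buyers, demand (in seller-price terms) shifts: Qd = 395 − 2(P + 18).
New equilibrium: buyers pay €71.5, sellers receive €53.5, Q = 252. (Wedge: Pb − Ps = 18.)
Burden on buyers: €13.5; on sellers: €4.5. (They sum to €18.)

Buyers bear €13.5 per month; sellers bear €4.5 per month.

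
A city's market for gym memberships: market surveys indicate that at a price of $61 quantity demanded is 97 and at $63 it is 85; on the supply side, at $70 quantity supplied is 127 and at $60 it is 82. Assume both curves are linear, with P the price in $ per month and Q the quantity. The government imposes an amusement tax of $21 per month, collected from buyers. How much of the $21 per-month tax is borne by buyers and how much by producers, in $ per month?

Demand slope: (85 − 97)/(63 − 61) = -6, so Qd = 463 − 6P.
Supply slope: (82 − 127)/(60 − 70) = 4.5, so Qs = 4.5P − 188.
Before the tax: set 463 − 6P = 4.5P − 188 → P* = $62, Q* = 91.
With the tax collected from buyers, demand (in seller-price terms) shifts: Qd = 463 − 6(P + 21).
New equilibrium: buyers pay $71, producers receive $50, Q = 37. (Wedge: Pb − Ps = 21.)
Burden on buyers: $9; on producers: $12. (They sum to $21.)

Buyers bear $9 per month; producers bear $12 per month.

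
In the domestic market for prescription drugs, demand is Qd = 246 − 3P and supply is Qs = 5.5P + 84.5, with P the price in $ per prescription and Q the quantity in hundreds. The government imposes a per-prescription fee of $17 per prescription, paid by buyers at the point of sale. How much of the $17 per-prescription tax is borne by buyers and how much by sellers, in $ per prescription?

Buyers bear $11 per prescription; sellers bear $6 per prescription.

Before the tax: set 246 − 3P = 5.5P + 84.5 → P* = $19, Q* = 189.
With the tax collected from buyers, demand (in seller-price terms) shifts: Qd = 246 − 3(P + 17).
Solving gives Q = 156 with buyers paying $30 and sellers receiving $13 (the $17 wedge).
Burden on buyers: $11; on sellers: $6. (They sum to $17.)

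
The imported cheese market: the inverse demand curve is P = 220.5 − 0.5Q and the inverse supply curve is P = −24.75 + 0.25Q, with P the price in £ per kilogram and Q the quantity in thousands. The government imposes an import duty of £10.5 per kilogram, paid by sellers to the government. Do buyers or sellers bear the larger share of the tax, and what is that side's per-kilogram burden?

Buyers bear the larger share: £7 per kilogram.

Inverting to Q(P) form: Qd = 441 − 2P; Qs = 4P + 99.
Without the tax, 441 − 2P = 4P + 99 gives 6P = 342, so P* = £57 and Q* = 327.
With the tax collected from sellers, supply shifts: Qs = 4(P − 10.5) + 99.
Solving gives Q = 313 with buyers paying £64 and sellers receiving £53.5 (the £10.5 wedge).
Per-kilogram burden: buyers £7, sellers £3.5.
Buyers take the larger share because demand is less price-elastic here (demand slope 2 vs supply slope 4).
The less price-elastic side of the market bears the larger share of a per-unit tax.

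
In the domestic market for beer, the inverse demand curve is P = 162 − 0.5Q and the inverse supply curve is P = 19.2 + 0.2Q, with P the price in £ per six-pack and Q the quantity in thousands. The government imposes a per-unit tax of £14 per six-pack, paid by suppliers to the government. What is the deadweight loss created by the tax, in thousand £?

Rewrite in direct form: Qd = 324 − 2P and Qs = 5P − 96.
Without the tax, 324 − 2P = 5P − 96 gives 7P = 420, so P* = £60 and Q* = 204.
With the tax collected from suppliers, supply shifts: Qs = 5(P − 14) − 96.
New equilibrium: consumers pay £70, suppliers receive £56, Q = 184. (Wedge: Pb − Ps = 14.)
Quantity falls by |ΔQ| = |204 − 184| = 20.
DWL = ½ · t · |ΔQ| = ½ · 14 · 20 = £140.

Deadweight loss = £140 thousand.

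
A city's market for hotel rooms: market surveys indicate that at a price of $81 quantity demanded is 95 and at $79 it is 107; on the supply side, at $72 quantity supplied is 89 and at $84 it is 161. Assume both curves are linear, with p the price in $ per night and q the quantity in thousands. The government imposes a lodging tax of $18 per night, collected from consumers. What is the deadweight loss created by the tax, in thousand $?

Demand slope: (107 − 95)/(79 − 81) = -6, so qd = 581 − 6p.
Supply slope: (161 − 89)/(84 − 72) = 6, so qs = 6p − 343.
Without the tax, 581 − 6p = 6p − 343 gives 12p = 924, so p* = $77 and q* = 119.
With the tax collected from consumers, demand (in seller-price terms) shifts: qd = 581 − 6(p + 18).
New equilibrium: consumers pay $86, producers receive $68, q = 65. (Wedge: pb − ps = 18.)
Quantity falls by |ΔQ| = |119 − 65| = 54.
DWL = ½ · t · |ΔQ| = ½ · 18 · 54 = $486.

Deadweight loss = $486 thousand.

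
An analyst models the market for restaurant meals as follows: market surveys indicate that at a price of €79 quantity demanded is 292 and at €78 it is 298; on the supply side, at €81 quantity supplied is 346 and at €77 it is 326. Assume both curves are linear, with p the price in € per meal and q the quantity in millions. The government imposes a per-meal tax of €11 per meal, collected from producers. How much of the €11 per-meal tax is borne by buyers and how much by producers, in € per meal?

Buyers bear €5 per meal; producers bear €6 per meal.

Demand slope: (298 − 292)/(78 − 79) = -6, so qd = 766 − 6p.
Supply slope: (326 − 346)/(77 − 81) = 5, so qs = 5p − 59.
Before the tax: set 766 − 6p = 5p − 59 → p* = €75, q* = 316.
With the tax collected from producers, supply shifts: qs = 5(p − 11) − 59.
Solving gives q = 286 with buyers paying €80 and producers receiving €69 (the €11 wedge).
Burden on buyers: €5; on producers: €6. (They sum to €11.)
The less price-elastic side of the market bears the larger share of a per-unit tax.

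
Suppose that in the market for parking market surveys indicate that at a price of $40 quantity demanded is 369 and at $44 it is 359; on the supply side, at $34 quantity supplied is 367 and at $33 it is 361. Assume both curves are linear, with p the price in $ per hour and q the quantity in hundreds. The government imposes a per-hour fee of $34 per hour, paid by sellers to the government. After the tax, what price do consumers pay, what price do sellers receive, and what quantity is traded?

Demand slope: (359 − 369)/(44 − 40) = -2.5, so qd = 469 − 2.5p.
Supply slope: (361 − 367)/(33 − 34) = 6, so qs = 6p + 163.
Without the tax, 469 − 2.5p = 6p + 163 gives 8.5p = 306, so p* = $36 and q* = 379.
With the tax collected from sellers, supply shifts: qs = 6(p − 34) + 163.
Solving gives q = 319 with consumers paying $60 and sellers receiving $26 (the $34 wedge).
The less price-elastic side of the market bears the larger share of a per-unit tax.

Consumers pay $60; sellers receive $26; quantity = 319.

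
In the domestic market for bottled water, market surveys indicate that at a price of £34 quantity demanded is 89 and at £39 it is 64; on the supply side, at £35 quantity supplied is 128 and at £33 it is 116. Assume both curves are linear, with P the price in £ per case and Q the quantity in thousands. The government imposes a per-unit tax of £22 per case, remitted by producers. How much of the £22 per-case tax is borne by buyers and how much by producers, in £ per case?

Buyers bear £12 per case; producers bear £10 per case.

Demand slope: (64 − 89)/(39 − 34) = -5, so Qd = 259 − 5P.
Supply slope: (116 − 128)/(33 − 35) = 6, so Qs = 6P − 82.
Without the tax, 259 − 5P = 6P − 82 gives 11P = 341, so P* = £31 and Q* = 104.
With the tax collected from producers, supply shifts: Qs = 6(P − 22) − 82.
Solving gives Q = 44 with buyers paying £43 and producers receiving £21 (the £22 wedge).
Burden on buyers: £12; on producers: £10. (They sum to £22.)
The less price-elastic side of the market bears the larger share of a per-unit tax.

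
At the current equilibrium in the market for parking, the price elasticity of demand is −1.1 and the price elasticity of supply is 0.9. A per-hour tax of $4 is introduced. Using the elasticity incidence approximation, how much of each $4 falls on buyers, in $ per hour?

Incidence ratio: buyers' share ≈ εs / (εs + |εd|) = 0.9 / (0.9 + 1.1) = 0.45.
So buyers bear ≈ 0.45 × $4 = $1.8; suppliers bear $2.2.

Buyers bear ≈ $1.8 per hour.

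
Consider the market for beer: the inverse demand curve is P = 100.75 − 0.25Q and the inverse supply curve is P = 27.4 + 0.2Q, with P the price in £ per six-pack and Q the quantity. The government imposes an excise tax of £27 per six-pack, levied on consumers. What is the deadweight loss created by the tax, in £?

Inverting to Q(P) form: Qd = 403 − 4P; Qs = 5P − 137.
Without the tax, 403 − 4P = 5P − 137 gives 9P = 540, so P* = £60 and Q* = 163.
With the tax collected from consumers, demand (in seller-price terms) shifts: Qd = 403 − 4(P + 27).
Solving gives Q = 103 with consumers paying £75 and sellers receiving £48 (the £27 wedge).
Quantity falls by |ΔQ| = |163 − 103| = 60.
DWL = ½ · t · |ΔQ| = ½ · 27 · 60 = £810.

Deadweight loss = £810.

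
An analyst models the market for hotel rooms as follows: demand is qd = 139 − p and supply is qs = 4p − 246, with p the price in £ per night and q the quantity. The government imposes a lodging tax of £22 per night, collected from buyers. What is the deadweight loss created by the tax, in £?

Deadweight loss = £193.6.

Before the tax: set 139 − p = 4p − 246 → p* = £77, q* = 62.
With the tax collected from buyers, demand (in seller-price terms) shifts: qd = 139 − (p + 22).
Solving gives q = 44.4 with buyers paying £94.6 and producers receiving £72.6 (the £22 wedge).
Quantity falls by |ΔQ| = |62 − 44.4| = 17.6.
DWL = ½ · t · |ΔQ| = ½ · 22 · 17.6 = £193.6.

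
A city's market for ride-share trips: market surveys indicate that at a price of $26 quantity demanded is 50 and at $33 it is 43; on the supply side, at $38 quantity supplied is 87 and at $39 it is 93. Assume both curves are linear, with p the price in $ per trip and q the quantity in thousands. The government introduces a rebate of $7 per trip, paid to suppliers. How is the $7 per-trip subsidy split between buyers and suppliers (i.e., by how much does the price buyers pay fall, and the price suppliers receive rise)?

Buyers gain $6 per trip; suppliers gain $1 per trip.

Demand slope: (43 − 50)/(33 − 26) = -1, so qd = 76 − p.
Supply slope: (93 − 87)/(39 − 38) = 6, so qs = 6p − 141.
Without the subsidy, 76 − p = 6p − 141 gives 7p = 217, so p* = $31 and q* = 45.
With a per-unit subsidy paid to suppliers, each receives p + 7 per unit sold, so supply becomes qs = 6(p + 7) − 141.
Solving gives q = 51 with buyers paying $25 and suppliers receiving $32 (the $7 wedge).
Gain to buyers: $6; to suppliers: $1. (They sum to $7.)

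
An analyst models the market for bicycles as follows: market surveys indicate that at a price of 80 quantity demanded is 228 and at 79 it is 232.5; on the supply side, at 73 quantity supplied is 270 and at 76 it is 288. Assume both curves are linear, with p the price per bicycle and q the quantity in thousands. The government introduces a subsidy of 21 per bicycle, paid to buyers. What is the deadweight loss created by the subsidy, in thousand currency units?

Deadweight loss = 567 thousand.

Demand slope: (232.5 − 228)/(79 − 80) = -4.5, so qd = 588 − 4.5p.
Supply slope: (288 − 270)/(76 − 73) = 6, so qs = 6p − 168.
Without the subsidy, 588 − 4.5p = 6p − 168 gives 10.5p = 756, so p* = 72 and q* = 264.
With a per-unit subsidy paid to buyers, each effectively pays p − 21, so demand becomes qd = 588 − 4.5(p − 21).
New equilibrium: buyers pay 60, suppliers receive 81, q = 318. (Wedge: pb − ps = −21.)
Quantity rises by |ΔQ| = |264 − 318| = 54.
DWL = ½ · t · |ΔQ| = ½ · 21 · 54 = 567.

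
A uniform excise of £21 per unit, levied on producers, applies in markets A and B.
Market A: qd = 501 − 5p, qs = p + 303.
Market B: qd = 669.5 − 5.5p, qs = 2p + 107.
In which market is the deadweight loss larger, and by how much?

Market B, by £139.65.

Market A: pre-tax p* = £33, q* = 336; post-tax q = 318.5; deadweight loss = £183.75.
Market B: pre-tax p* = £75, q* = 257; post-tax q = 226.2; deadweight loss = £323.4.
Difference: £183.75 vs £323.4 → market B is larger by £139.65.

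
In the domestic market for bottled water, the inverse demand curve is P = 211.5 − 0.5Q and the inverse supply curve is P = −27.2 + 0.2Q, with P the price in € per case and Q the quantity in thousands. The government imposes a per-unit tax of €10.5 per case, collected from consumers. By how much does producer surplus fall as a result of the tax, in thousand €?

Producer surplus falls by €1000.5 thousand.

Inverting to Q(P) form: Qd = 423 − 2P; Qs = 5P + 136.
Before the tax: set 423 − 2P = 5P + 136 → P* = €41, Q* = 341.
With the tax collected from consumers, demand (in seller-price terms) shifts: Qd = 423 − 2(P + 10.5).
Solving gives Q = 326 with consumers paying €48.5 and sellers receiving €38 (the €10.5 wedge).
ΔPS is the trapezoid between Q = 326 and Q = 341 of height €3: ½ · (341 + 326) · 3 = €1000.5.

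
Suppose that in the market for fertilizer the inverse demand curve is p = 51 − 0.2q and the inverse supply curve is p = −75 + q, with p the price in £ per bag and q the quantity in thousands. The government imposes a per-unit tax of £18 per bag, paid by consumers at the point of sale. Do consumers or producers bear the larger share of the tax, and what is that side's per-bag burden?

Producers bear the larger share: £15 per bag.

Rewrite in direct form: qd = 255 − 5p and qs = p + 75.
Before the tax: set 255 − 5p = p + 75 → p* = £30, q* = 105.
With the tax collected from consumers, demand (in seller-price terms) shifts: qd = 255 − 5(p + 18).
New equilibrium: consumers pay £33, producers receive £15, q = 90. (Wedge: pb − ps = 18.)
Per-bag burden: consumers £3, producers £15.
Producers take the larger share because supply is less price-elastic here (demand slope 5 vs supply slope 1).
The less price-elastic side of the market bears the larger share of a per-unit tax.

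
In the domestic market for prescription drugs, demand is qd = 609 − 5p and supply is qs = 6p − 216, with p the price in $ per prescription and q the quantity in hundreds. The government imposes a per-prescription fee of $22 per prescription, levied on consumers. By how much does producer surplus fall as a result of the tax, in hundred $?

Before the tax: set 609 − 5p = 6p − 216 → p* = $75, q* = 234.
With the tax collected from consumers, demand (in seller-price terms) shifts: qd = 609 − 5(p + 22).
Solving gives q = 174 with consumers paying $87 and producers receiving $65 (the $22 wedge).
ΔPS is the trapezoid between Q = 174 and Q = 234 of height $10: ½ · (234 + 174) · 10 = $2040.

Producer surplus falls by $2040 hundred.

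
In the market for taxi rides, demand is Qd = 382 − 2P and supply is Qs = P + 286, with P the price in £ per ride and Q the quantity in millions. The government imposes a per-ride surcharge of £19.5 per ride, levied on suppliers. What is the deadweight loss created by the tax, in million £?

Before the tax: set 382 − 2P = P + 286 → P* = £32, Q* = 318.
With the tax collected from suppliers, supply shifts: Qs = (P − 19.5) + 286.
Solving gives Q = 305 with consumers paying £38.5 and suppliers receiving £19 (the £19.5 wedge).
Quantity falls by |ΔQ| = |318 − 305| = 13.
DWL = ½ · t · |ΔQ| = ½ · 19.5 · 13 = £126.75.

Deadweight loss = £126.75 million.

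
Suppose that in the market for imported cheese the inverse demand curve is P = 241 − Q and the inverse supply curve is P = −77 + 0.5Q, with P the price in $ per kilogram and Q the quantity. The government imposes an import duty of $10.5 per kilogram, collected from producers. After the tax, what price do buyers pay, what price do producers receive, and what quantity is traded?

Inverting to Q(P) form: Qd = 241 − P; Qs = 2P + 154.
Without the tax, 241 − P = 2P + 154 gives 3P = 87, so P* = $29 and Q* = 212.
With the tax collected from producers, supply shifts: Qs = 2(P − 10.5) + 154.
New equilibrium: buyers pay $36, producers receive $25.5, Q = 205. (Wedge: Pb − Ps = 10.5.)
The less price-elastic side of the market bears the larger share of a per-unit tax.

Buyers pay $36; producers receive $25.5; quantity = 205.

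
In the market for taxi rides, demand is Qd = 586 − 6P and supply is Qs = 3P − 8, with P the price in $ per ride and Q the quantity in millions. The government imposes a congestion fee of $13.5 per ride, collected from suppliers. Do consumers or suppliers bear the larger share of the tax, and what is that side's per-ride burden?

Before the tax: set 586 − 6P = 3P − 8 → P* = $66, Q* = 190.
With the tax collected from suppliers, supply shifts: Qs = 3(P − 13.5) − 8.
Solving gives Q = 163 with consumers paying $70.5 and suppliers receiving $57 (the $13.5 wedge).
Per-ride burden: consumers $4.5, suppliers $9.
Suppliers take the larger share because supply is less price-elastic here (demand slope 6 vs supply slope 3).
The less price-elastic side of the market bears the larger share of a per-unit tax.

Suppliers bear the larger share: $9 per ride.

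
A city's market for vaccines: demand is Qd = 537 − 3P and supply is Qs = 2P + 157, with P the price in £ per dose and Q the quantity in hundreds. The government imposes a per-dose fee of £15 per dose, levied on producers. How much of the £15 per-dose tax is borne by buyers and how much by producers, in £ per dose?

Without the tax, 537 − 3P = 2P + 157 gives 5P = 380, so P* = £76 and Q* = 309.
With the tax collected from producers, supply shifts: Qs = 2(P − 15) + 157.
Solving gives Q = 291 with buyers paying £82 and producers receiving £67 (the £15 wedge).
Burden on buyers: £6; on producers: £9. (They sum to £15.)
The less price-elastic side of the market bears the larger share of a per-unit tax.

Buyers bear £6 per dose; producers bear £9 per dose.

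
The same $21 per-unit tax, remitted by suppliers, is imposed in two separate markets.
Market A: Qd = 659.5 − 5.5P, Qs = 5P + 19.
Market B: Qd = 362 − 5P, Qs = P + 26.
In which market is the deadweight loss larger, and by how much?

Market A, by $393.75.

Market A: pre-tax P* = $61, Q* = 324; post-tax Q = 269; deadweight loss = $577.5.
Market B: pre-tax P* = $56, Q* = 82; post-tax Q = 64.5; deadweight loss = $183.75.
Difference: $577.5 vs $183.75 → market A is larger by $393.75.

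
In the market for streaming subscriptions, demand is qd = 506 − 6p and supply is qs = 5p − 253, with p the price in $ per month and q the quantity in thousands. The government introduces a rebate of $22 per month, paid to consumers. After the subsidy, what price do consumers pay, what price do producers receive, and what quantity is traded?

Before the subsidy: set 506 − 6p = 5p − 253 → p* = $69, q* = 92.
With a per-unit subsidy paid to consumers, each effectively pays p − 22, so demand becomes qd = 506 − 6(p − 22).
New equilibrium: consumers pay $59, producers receive $81, q = 152. (Wedge: pb − ps = −22.)

Consumers pay $59; producers receive $81; quantity = 152.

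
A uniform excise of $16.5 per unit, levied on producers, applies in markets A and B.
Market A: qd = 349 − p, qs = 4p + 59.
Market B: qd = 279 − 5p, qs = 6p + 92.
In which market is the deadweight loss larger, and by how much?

Market B, by $262.35.

Market A: pre-tax p* = $58, q* = 291; post-tax q = 277.8; deadweight loss = $108.9.
Market B: pre-tax p* = $17, q* = 194; post-tax q = 149; deadweight loss = $371.25.
Difference: $108.9 vs $371.25 → market B is larger by $262.35.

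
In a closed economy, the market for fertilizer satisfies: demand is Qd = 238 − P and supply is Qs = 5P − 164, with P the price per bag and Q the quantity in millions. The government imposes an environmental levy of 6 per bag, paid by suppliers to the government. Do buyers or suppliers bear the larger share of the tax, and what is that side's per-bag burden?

Buyers bear the larger share: 5 per bag.

Without the tax, 238 − P = 5P − 164 gives 6P = 402, so P* = 67 and Q* = 171.
With the tax collected from suppliers, supply shifts: Qs = 5(P − 6) − 164.
New equilibrium: buyers pay 72, suppliers receive 66, Q = 166. (Wedge: Pb − Ps = 6.)
Per-bag burden: buyers 5, suppliers 1.
Buyers take the larger share because demand is less price-elastic here (demand slope 1 vs supply slope 5).
The less price-elastic side of the market bears the larger share of a per-unit tax.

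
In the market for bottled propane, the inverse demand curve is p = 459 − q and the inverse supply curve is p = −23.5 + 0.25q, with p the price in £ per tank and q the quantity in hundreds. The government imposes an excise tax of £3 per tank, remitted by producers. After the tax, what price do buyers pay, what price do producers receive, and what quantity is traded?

Buyers pay £75.4; producers receive £72.4; quantity = 383.6.

Rewrite in direct form: qd = 459 − p and qs = 4p + 94.
Before the tax: set 459 − p = 4p + 94 → p* = £73, q* = 386.
With the tax collected from producers, supply shifts: qs = 4(p − 3) + 94.
Solving gives q = 383.6 with buyers paying £75.4 and producers receiving £72.4 (the £3 wedge).
The less price-elastic side of the market bears the larger share of a per-unit tax.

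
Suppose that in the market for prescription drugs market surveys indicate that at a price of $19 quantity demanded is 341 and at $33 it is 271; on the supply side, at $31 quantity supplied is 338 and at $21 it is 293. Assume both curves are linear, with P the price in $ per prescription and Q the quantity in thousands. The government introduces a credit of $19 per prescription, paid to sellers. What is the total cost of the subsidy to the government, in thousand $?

Demand slope: (271 − 341)/(33 − 19) = -5, so Qd = 436 − 5P.
Supply slope: (293 − 338)/(21 − 31) = 4.5, so Qs = 4.5P + 198.5.
Without the subsidy, 436 − 5P = 4.5P + 198.5 gives 9.5P = 237.5, so P* = $25 and Q* = 311.
With a per-unit subsidy paid to sellers, each receives P + 19 per unit sold, so supply becomes Qs = 4.5(P + 19) + 198.5.
Solving gives Q = 356 with buyers paying $16 and sellers receiving $35 (the $19 wedge).
Outlay = t · Q = 19 · 356 = $6764.

Government outlay = $6764 thousand.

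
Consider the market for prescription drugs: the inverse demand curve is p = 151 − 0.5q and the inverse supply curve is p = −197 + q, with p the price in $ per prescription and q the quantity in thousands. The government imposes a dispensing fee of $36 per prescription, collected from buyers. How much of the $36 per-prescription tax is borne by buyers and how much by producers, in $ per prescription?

Buyers bear $12 per prescription; producers bear $24 per prescription.

Inverting to q(p) form: qd = 302 − 2p; qs = p + 197.
Without the tax, 302 − 2p = p + 197 gives 3p = 105, so p* = $35 and q* = 232.
With the tax collected from buyers, demand (in seller-price terms) shifts: qd = 302 − 2(p + 36).
Solving gives q = 208 with buyers paying $47 and producers receiving $11 (the $36 wedge).
Burden on buyers: $12; on producers: $24. (They sum to $36.)
The less price-elastic side of the market bears the larger share of a per-unit tax.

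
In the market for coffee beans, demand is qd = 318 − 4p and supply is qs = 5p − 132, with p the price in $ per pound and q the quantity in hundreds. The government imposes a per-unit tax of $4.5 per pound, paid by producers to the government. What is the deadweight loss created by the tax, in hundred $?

Before the tax: set 318 − 4p = 5p − 132 → p* = $50, q* = 118.
With the tax collected from producers, supply shifts: qs = 5(p − 4.5) − 132.
Solving gives q = 108 with buyers paying $52.5 and producers receiving $48 (the $4.5 wedge).
Quantity falls by |ΔQ| = |118 − 108| = 10.
DWL = ½ · t · |ΔQ| = ½ · 4.5 · 10 = $22.5.

Deadweight loss = $22.5 hundred.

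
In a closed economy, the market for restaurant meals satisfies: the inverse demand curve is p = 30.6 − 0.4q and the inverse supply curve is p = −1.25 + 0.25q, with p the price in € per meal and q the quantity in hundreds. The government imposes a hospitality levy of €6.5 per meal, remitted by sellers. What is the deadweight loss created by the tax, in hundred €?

Inverting to q(p) form: qd = 76.5 − 2.5p; qs = 4p + 5.
Without the tax, 76.5 − 2.5p = 4p + 5 gives 6.5p = 71.5, so p* = €11 and q* = 49.
With the tax collected from sellers, supply shifts: qs = 4(p − 6.5) + 5.
Solving gives q = 39 with consumers paying €15 and sellers receiving €8.5 (the €6.5 wedge).
Quantity falls by |ΔQ| = |49 − 39| = 10.
DWL = ½ · t · |ΔQ| = ½ · 6.5 · 10 = €32.5.

Deadweight loss = €32.5 hundred.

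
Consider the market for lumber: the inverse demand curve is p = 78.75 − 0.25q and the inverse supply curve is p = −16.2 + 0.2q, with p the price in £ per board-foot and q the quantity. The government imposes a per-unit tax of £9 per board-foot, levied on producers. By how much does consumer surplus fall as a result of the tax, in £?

Rewrite in direct form: qd = 315 − 4p and qs = 5p + 81.
Before the tax: set 315 − 4p = 5p + 81 → p* = £26, q* = 211.
With the tax collected from producers, supply shifts: qs = 5(p − 9) + 81.
New equilibrium: consumers pay £31, producers receive £22, q = 191. (Wedge: pb − ps = 9.)
ΔCS is the trapezoid between Q = 191 and Q = 211 of height £5: ½ · (211 + 191) · 5 = £1005.

Consumer surplus falls by £1005.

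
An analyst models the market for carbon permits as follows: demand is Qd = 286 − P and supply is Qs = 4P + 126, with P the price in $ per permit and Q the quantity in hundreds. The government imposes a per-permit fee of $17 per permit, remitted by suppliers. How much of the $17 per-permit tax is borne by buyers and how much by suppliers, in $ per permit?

Buyers bear $13.6 per permit; suppliers bear $3.4 per permit.

Without the tax, 286 − P = 4P + 126 gives 5P = 160, so P* = $32 and Q* = 254.
With the tax collected from suppliers, supply shifts: Qs = 4(P − 17) + 126.
New equilibrium: buyers pay $45.6, suppliers receive $28.6, Q = 240.4. (Wedge: Pb − Ps = 17.)
Burden on buyers: $13.6; on suppliers: $3.4. (They sum to $17.)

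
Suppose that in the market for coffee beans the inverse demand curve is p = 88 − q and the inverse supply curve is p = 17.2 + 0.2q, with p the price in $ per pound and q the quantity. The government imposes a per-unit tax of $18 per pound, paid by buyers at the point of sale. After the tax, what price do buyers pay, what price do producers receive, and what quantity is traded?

Buyers pay $44; producers receive $26; quantity = 44.

Inverting to q(p) form: qd = 88 − p; qs = 5p − 86.
Without the tax, 88 − p = 5p − 86 gives 6p = 174, so p* = $29 and q* = 59.
With the tax collected from buyers, demand (in seller-price terms) shifts: qd = 88 − (p + 18).
Solving gives q = 44 with buyers paying $44 and producers receiving $26 (the $18 wedge).
The less price-elastic side of the market bears the larger share of a per-unit tax.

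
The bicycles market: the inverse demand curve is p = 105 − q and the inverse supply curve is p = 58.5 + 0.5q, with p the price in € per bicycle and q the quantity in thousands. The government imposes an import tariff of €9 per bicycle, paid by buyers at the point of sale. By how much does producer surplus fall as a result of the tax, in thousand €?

Producer surplus falls by €84 thousand.

Rewrite in direct form: qd = 105 − p and qs = 2p − 117.
Before the tax: set 105 − p = 2p − 117 → p* = €74, q* = 31.
With the tax collected from buyers, demand (in seller-price terms) shifts: qd = 105 − (p + 9).
New equilibrium: buyers pay €80, producers receive €71, q = 25. (Wedge: pb − ps = 9.)
ΔPS is the trapezoid between Q = 25 and Q = 31 of height €3: ½ · (31 + 25) · 3 = €84.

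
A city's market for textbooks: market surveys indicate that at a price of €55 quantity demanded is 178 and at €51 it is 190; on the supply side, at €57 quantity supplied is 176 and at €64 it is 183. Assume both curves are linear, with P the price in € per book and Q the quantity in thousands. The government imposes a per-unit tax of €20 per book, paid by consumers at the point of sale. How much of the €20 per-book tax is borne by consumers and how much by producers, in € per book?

Demand slope: (190 − 178)/(51 − 55) = -3, so Qd = 343 − 3P.
Supply slope: (183 − 176)/(64 − 57) = 1, so Qs = P + 119.
Without the tax, 343 − 3P = P + 119 gives 4P = 224, so P* = €56 and Q* = 175.
With the tax collected from consumers, demand (in seller-price terms) shifts: Qd = 343 − 3(P + 20).
New equilibrium: consumers pay €61, producers receive €41, Q = 160. (Wedge: Pb − Ps = 20.)
Burden on consumers: €5; on producers: €15. (They sum to €20.)
The less price-elastic side of the market bears the larger share of a per-unit tax.

Consumers bear €5 per book; producers bear €15 per book.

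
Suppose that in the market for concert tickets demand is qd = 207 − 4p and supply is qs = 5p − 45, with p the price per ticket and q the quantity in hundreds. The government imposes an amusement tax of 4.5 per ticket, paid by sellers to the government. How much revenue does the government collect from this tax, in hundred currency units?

Tax revenue = 382.5 hundred.

Before the tax: set 207 − 4p = 5p − 45 → p* = 28, q* = 95.
With the tax collected from sellers, supply shifts: qs = 5(p − 4.5) − 45.
Solving gives q = 85 with consumers paying 30.5 and sellers receiving 26 (the 4.5 wedge).
Revenue = t · Q = 4.5 · 85 = 382.5.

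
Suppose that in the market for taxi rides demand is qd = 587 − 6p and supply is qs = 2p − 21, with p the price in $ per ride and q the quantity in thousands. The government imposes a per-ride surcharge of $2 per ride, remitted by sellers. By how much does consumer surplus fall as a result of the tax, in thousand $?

Consumer surplus falls by $64.75 thousand.

Without the tax, 587 − 6p = 2p − 21 gives 8p = 608, so p* = $76 and q* = 131.
With the tax collected from sellers, supply shifts: qs = 2(p − 2) − 21.
Solving gives q = 128 with buyers paying $76.5 and sellers receiving $74.5 (the $2 wedge).
ΔCS is the trapezoid between Q = 128 and Q = 131 of height $0.5: ½ · (131 + 128) · 0.5 = $64.75.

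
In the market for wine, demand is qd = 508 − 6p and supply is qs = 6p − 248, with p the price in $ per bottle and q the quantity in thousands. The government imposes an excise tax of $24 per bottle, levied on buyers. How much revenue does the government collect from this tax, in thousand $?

Without the tax, 508 − 6p = 6p − 248 gives 12p = 756, so p* = $63 and q* = 130.
With the tax collected from buyers, demand (in seller-price terms) shifts: qd = 508 − 6(p + 24).
New equilibrium: buyers pay $75, suppliers receive $51, q = 58. (Wedge: pb − ps = 24.)
Revenue = t · Q = 24 · 58 = $1392.

Tax revenue = $1392 thousand.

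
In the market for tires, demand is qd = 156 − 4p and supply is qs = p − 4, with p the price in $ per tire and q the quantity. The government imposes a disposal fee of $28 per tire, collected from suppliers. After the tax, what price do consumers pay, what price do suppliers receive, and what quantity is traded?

Without the tax, 156 − 4p = p − 4 gives 5p = 160, so p* = $32 and q* = 28.
With the tax collected from suppliers, supply shifts: qs = (p − 28) − 4.
New equilibrium: consumers pay $37.6, suppliers receive $9.6, q = 5.6. (Wedge: pb − ps = 28.)

Consumers pay $37.6; suppliers receive $9.6; quantity = 5.6.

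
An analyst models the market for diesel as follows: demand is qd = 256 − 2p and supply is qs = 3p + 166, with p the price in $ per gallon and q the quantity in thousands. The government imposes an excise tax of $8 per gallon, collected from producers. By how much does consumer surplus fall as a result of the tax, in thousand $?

Consumer surplus falls by $1032.96 thousand.

Before the tax: set 256 − 2p = 3p + 166 → p* = $18, q* = 220.
With the tax collected from producers, supply shifts: qs = 3(p − 8) + 166.
Solving gives q = 210.4 with consumers paying $22.8 and producers receiving $14.8 (the $8 wedge).
ΔCS is the trapezoid between Q = 210.4 and Q = 220 of height $4.8: ½ · (220 + 210.4) · 4.8 = $1032.96.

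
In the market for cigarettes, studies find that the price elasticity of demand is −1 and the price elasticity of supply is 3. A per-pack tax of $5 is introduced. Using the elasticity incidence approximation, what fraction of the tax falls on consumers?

Consumers' share ≈ 0.75.

Incidence ratio: consumers' share ≈ εs / (εs + |εd|) = 3 / (3 + 1) = 0.75.
Supply is the more elastic side, so consumers bear the larger share.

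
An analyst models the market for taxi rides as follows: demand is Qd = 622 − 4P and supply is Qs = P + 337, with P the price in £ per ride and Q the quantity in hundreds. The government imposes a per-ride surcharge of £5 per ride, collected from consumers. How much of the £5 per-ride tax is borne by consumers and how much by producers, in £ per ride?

Without the tax, 622 − 4P = P + 337 gives 5P = 285, so P* = £57 and Q* = 394.
With the tax collected from consumers, demand (in seller-price terms) shifts: Qd = 622 − 4(P + 5).
Solving gives Q = 390 with consumers paying £58 and producers receiving £53 (the £5 wedge).
Burden on consumers: £1; on producers: £4. (They sum to £5.)
The less price-elastic side of the market bears the larger share of a per-unit tax.

Consumers bear £1 per ride; producers bear £4 per ride.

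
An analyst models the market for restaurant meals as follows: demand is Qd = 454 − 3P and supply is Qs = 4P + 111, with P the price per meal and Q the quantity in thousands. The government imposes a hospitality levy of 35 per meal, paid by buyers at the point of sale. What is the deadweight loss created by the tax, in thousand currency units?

Before the tax: set 454 − 3P = 4P + 111 → P* = 49, Q* = 307.
With the tax collected from buyers, demand (in seller-price terms) shifts: Qd = 454 − 3(P + 35).
Solving gives Q = 247 with buyers paying 69 and producers receiving 34 (the 35 wedge).
Quantity falls by |ΔQ| = |307 − 247| = 60.
DWL = ½ · t · |ΔQ| = ½ · 35 · 60 = 1050.

Deadweight loss = 1050 thousand.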